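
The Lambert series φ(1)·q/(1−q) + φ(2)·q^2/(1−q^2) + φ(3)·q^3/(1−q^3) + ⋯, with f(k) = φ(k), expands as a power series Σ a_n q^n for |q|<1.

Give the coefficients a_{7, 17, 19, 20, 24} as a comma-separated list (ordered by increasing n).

n=7: 7·1 1·7  φ→[6+1]=7
n=17: 1·17 17·1  φ→[1+16]=17
n=19: 1·19 19·1  φ→[1+18]=19
q^20  k|20↦φ(k): 1:1 2:1 4:2 5:4 10:4 20:8  a_20=20
q^24  k|24↦φ(k): 24:8 12:4 8:4 6:2 4:2 3:2 2:1 1:1  a_24=24

7, 17, 19, 20, 24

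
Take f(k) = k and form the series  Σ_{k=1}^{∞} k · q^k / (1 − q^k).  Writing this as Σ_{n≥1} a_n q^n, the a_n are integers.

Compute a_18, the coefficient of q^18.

a_18 = 39

n=18: 18·1 9·2 6·3 3·6 2·9 1·18  f→[18+9+6+3+2+1]=39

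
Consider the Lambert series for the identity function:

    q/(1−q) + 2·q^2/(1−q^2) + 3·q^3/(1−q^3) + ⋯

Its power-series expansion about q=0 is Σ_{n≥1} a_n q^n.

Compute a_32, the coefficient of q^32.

n=32: 32·1 16·2 8·4 4·8 2·16 1·32  f→[32+16+8+4+2+1]=63

a_32 = 63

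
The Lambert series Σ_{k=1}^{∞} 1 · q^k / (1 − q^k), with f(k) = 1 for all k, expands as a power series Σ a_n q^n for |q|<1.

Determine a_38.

q^38  k|38↦f(k): 38:1 19:1 2:1 1:1  a_38=4

a_38 = 4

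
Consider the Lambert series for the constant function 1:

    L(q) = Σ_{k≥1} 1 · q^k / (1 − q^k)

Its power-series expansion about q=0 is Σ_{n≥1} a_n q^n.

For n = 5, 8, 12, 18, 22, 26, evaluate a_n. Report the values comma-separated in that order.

2, 4, 6, 6, 4, 4

d|5:{1,5}  Σf=1+1=2
q^8  k|8↦f(k): 8:1 4:1 2:1 1:1  a_8=4
[q^12] f(1)=1,f(2)=1,f(3)=1,f(4)=1,f(6)=1,f(12)=1 ⇒ 6
[q^18] f(18)=1,f(9)=1,f(6)=1,f(3)=1,f(2)=1,f(1)=1 ⇒ 6
n=22: 22·1 11·2 2·11 1·22  f→[1+1+1+1]=4
[q^26] f(26)=1,f(13)=1,f(2)=1,f(1)=1 ⇒ 4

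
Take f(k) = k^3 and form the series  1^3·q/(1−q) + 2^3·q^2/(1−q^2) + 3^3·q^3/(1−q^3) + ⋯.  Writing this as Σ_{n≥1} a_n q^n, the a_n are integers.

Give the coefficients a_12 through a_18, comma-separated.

n=12: 1·12 2·6 3·4 4·3 6·2 12·1  f→[1+8+27+64+216+1728]=2044
[q^13] f(13)=2197,f(1)=1 ⇒ 2198
q^14  k|14↦f(k): 14:2744 7:343 2:8 1:1  a_14=3096
n=15: 1·15 3·5 5·3 15·1  f→[1+27+125+3375]=3528
[q^16] f(16)=4096,f(8)=512,f(4)=64,f(2)=8,f(1)=1 ⇒ 4681
q^17  k|17↦f(k): 17:4913 1:1  a_17=4914
[q^18] f(1)=1,f(2)=8,f(3)=27,f(6)=216,f(9)=729,f(18)=5832 ⇒ 6813

2044, 2198, 3096, 3528, 4681, 4914, 6813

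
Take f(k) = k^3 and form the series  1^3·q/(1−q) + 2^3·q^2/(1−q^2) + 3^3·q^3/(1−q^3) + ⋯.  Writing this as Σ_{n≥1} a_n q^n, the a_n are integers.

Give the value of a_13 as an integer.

[q^13] f(13)=2197,f(1)=1 ⇒ 2198

a_13 = 2198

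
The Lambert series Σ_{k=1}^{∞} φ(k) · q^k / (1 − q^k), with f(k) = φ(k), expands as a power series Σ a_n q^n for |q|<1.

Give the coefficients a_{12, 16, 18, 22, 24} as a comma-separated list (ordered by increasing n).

[q^12] φ(12)=4,φ(6)=2,φ(4)=2,φ(3)=2,φ(2)=1,φ(1)=1 ⇒ 12
d|16:{1,2,4,8,16}  Σφ=1+1+2+4+8=16
[q^18] φ(1)=1,φ(2)=1,φ(3)=2,φ(6)=2,φ(9)=6,φ(18)=6 ⇒ 18
d|22:{22,11,2,1}  Σφ=10+10+1+1=22
d|24:{1,2,3,4,6,8,12,24}  Σφ=1+1+2+2+2+4+4+8=24

12, 16, 18, 22, 24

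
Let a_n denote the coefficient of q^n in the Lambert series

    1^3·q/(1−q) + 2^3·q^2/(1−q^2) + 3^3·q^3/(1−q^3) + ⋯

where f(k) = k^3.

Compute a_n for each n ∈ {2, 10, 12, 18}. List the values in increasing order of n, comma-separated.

9, 1134, 2044, 6813

d|2:{2,1}  Σf=8+1=9
[q^10] f(1)=1,f(2)=8,f(5)=125,f(10)=1000 ⇒ 1134
n=12: 12·1 6·2 4·3 3·4 2·6 1·12  f→[1728+216+64+27+8+1]=2044
q^18  k|18↦f(k): 18:5832 9:729 6:216 3:27 2:8 1:1  a_18=6813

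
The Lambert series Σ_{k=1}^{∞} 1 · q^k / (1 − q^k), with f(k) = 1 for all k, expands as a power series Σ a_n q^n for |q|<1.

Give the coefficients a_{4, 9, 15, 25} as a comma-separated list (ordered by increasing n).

3, 3, 4, 3

d|4:{4,2,1}  Σf=1+1+1=3
[q^9] f(1)=1,f(3)=1,f(9)=1 ⇒ 3
[q^15] f(1)=1,f(3)=1,f(5)=1,f(15)=1 ⇒ 4
d|25:{1,5,25}  Σf=1+1+1=3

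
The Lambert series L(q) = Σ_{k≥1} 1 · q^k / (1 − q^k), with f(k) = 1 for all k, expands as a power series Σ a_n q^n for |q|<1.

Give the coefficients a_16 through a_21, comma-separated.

[q^16] f(1)=1,f(2)=1,f(4)=1,f(8)=1,f(16)=1 ⇒ 5
[q^17] f(17)=1,f(1)=1 ⇒ 2
d|18:{1,2,3,6,9,18}  Σf=1+1+1+1+1+1=6
n=19: 1·19 19·1  f→[1+1]=2
d|20:{1,2,4,5,10,20}  Σf=1+1+1+1+1+1=6
n=21: 21·1 7·3 3·7 1·21  f→[1+1+1+1]=4

5, 2, 6, 2, 6, 4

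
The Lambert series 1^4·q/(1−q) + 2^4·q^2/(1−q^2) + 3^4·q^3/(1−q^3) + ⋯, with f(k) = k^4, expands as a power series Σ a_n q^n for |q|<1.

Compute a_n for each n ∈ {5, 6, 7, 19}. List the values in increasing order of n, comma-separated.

n=5: 5·1 1·5  f→[625+1]=626
d|6:{1,2,3,6}  Σf=1+16+81+1296=1394
d|7:{7,1}  Σf=2401+1=2402
q^19  k|19↦f(k): 1:1 19:130321  a_19=130322

626, 1394, 2402, 130322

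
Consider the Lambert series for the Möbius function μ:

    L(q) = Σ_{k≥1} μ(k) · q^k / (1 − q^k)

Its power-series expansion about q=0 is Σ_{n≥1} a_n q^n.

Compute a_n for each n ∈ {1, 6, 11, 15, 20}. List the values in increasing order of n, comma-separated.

[q^1] μ(1)=1 ⇒ 1
d|6:{6,3,2,1}  Σμ=1+(-1)+(-1)+1=0
n=11: 1·11 11·1  μ→[1+(-1)]=0
d|15:{1,3,5,15}  Σμ=1+(-1)+(-1)+1=0
d|20:{1,2,4,5,10,20}  Σμ=1+(-1)+0+(-1)+1+0=0

1, 0, 0, 0, 0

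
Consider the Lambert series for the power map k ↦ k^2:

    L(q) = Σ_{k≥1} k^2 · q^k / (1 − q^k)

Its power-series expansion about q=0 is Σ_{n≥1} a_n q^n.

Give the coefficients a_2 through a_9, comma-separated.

5, 10, 21, 26, 50, 50, 85, 91

q^2  k|2↦f(k): 2:4 1:1  a_2=5
[q^3] f(3)=9,f(1)=1 ⇒ 10
d|4:{1,2,4}  Σf=1+4+16=21
[q^5] f(1)=1,f(5)=25 ⇒ 26
[q^6] f(6)=36,f(3)=9,f(2)=4,f(1)=1 ⇒ 50
[q^7] f(1)=1,f(7)=49 ⇒ 50
[q^8] f(8)=64,f(4)=16,f(2)=4,f(1)=1 ⇒ 85
n=9: 1·9 3·3 9·1  f→[1+9+81]=91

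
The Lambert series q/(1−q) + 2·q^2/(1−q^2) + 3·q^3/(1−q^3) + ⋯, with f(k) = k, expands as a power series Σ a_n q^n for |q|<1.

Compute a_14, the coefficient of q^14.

a_14 = 24

q^14  k|14↦f(k): 14:14 7:7 2:2 1:1  a_14=24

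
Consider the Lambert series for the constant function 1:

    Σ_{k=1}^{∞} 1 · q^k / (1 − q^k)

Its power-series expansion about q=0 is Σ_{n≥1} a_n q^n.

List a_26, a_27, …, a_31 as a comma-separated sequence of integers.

4, 4, 6, 2, 8, 2

[q^26] f(26)=1,f(13)=1,f(2)=1,f(1)=1 ⇒ 4
q^27  k|27↦f(k): 27:1 9:1 3:1 1:1  a_27=4
n=28: 1·28 2·14 4·7 7·4 14·2 28·1  f→[1+1+1+1+1+1]=6
q^29  k|29↦f(k): 29:1 1:1  a_29=2
d|30:{30,15,10,6,5,3,2,1}  Σf=1+1+1+1+1+1+1+1=8
d|31:{1,31}  Σf=1+1=2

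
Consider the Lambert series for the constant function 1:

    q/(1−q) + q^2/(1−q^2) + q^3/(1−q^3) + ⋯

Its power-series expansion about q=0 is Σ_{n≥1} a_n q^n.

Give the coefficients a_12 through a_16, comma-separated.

6, 2, 4, 4, 5

[q^12] f(1)=1,f(2)=1,f(3)=1,f(4)=1,f(6)=1,f(12)=1 ⇒ 6
[q^13] f(13)=1,f(1)=1 ⇒ 2
n=14: 14·1 7·2 2·7 1·14  f→[1+1+1+1]=4
n=15: 1·15 3·5 5·3 15·1  f→[1+1+1+1]=4
[q^16] f(1)=1,f(2)=1,f(4)=1,f(8)=1,f(16)=1 ⇒ 5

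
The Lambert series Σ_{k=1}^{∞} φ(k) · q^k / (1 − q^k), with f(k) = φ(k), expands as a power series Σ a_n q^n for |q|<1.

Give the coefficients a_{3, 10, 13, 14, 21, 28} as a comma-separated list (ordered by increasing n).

[q^3] φ(3)=2,φ(1)=1 ⇒ 3
d|10:{10,5,2,1}  Σφ=4+4+1+1=10
n=13: 13·1 1·13  φ→[12+1]=13
[q^14] φ(14)=6,φ(7)=6,φ(2)=1,φ(1)=1 ⇒ 14
d|21:{21,7,3,1}  Σφ=12+6+2+1=21
[q^28] φ(1)=1,φ(2)=1,φ(4)=2,φ(7)=6,φ(14)=6,φ(28)=12 ⇒ 28

3, 10, 13, 14, 21, 28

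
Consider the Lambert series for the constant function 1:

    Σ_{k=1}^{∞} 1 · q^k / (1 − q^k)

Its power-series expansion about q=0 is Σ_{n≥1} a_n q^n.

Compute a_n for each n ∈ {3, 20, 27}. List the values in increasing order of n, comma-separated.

2, 6, 4

[q^3] f(3)=1,f(1)=1 ⇒ 2
d|20:{1,2,4,5,10,20}  Σf=1+1+1+1+1+1=6
d|27:{1,3,9,27}  Σf=1+1+1+1=4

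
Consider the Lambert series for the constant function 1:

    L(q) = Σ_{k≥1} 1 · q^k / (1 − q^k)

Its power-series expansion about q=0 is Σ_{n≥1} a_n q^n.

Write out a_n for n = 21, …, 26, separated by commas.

4, 4, 2, 8, 3, 4

[q^21] f(21)=1,f(7)=1,f(3)=1,f(1)=1 ⇒ 4
d|22:{22,11,2,1}  Σf=1+1+1+1=4
[q^23] f(23)=1,f(1)=1 ⇒ 2
n=24: 24·1 12·2 8·3 6·4 4·6 3·8 2·12 1·24  f→[1+1+1+1+1+1+1+1]=8
[q^25] f(1)=1,f(5)=1,f(25)=1 ⇒ 3
q^26  k|26↦f(k): 1:1 2:1 13:1 26:1  a_26=4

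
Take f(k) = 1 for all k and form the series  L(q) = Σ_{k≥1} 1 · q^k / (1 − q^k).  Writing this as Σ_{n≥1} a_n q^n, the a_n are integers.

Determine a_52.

d|52:{52,26,13,4,2,1}  Σf=1+1+1+1+1+1=6

a_52 = 6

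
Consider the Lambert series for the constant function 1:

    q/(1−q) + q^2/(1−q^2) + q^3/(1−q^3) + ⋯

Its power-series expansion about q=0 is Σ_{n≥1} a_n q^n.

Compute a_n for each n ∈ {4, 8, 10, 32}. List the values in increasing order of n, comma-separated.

3, 4, 4, 6

n=4: 1·4 2·2 4·1  f→[1+1+1]=3
d|8:{1,2,4,8}  Σf=1+1+1+1=4
q^10  k|10↦f(k): 10:1 5:1 2:1 1:1  a_10=4
n=32: 1·32 2·16 4·8 8·4 16·2 32·1  f→[1+1+1+1+1+1]=6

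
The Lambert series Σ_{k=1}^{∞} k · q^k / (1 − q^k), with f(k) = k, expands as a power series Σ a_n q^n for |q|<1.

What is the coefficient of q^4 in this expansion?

a_4 = 7

[q^4] f(4)=4,f(2)=2,f(1)=1 ⇒ 7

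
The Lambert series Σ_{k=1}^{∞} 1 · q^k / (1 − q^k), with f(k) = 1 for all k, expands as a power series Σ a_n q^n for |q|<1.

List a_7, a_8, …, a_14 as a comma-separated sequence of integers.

2, 4, 3, 4, 2, 6, 2, 4

n=7: 1·7 7·1  f→[1+1]=2
q^8  k|8↦f(k): 1:1 2:1 4:1 8:1  a_8=4
n=9: 9·1 3·3 1·9  f→[1+1+1]=3
d|10:{1,2,5,10}  Σf=1+1+1+1=4
n=11: 11·1 1·11  f→[1+1]=2
d|12:{12,6,4,3,2,1}  Σf=1+1+1+1+1+1=6
[q^13] f(13)=1,f(1)=1 ⇒ 2
n=14: 14·1 7·2 2·7 1·14  f→[1+1+1+1]=4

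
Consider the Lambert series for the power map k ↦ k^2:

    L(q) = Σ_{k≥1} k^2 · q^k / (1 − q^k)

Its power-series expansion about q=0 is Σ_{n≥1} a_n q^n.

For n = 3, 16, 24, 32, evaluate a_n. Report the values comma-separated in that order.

d|3:{1,3}  Σf=1+9=10
d|16:{16,8,4,2,1}  Σf=256+64+16+4+1=341
q^24  k|24↦f(k): 1:1 2:4 3:9 4:16 6:36 8:64 12:144 24:576  a_24=850
n=32: 1·32 2·16 4·8 8·4 16·2 32·1  f→[1+4+16+64+256+1024]=1365

10, 341, 850, 1365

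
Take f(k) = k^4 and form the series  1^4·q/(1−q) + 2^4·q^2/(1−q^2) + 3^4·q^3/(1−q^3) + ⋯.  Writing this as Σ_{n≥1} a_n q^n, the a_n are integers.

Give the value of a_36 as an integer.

n=36: 1·36 2·18 3·12 4·9 6·6 9·4 12·3 18·2 36·1  f→[1+16+81+256+1296+6561+20736+104976+1679616]=1813539

a_36 = 1813539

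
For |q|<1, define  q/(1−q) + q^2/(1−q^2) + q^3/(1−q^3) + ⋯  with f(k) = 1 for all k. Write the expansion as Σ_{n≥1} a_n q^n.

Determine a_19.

a_19 = 2

n=19: 19·1 1·19  f→[1+1]=2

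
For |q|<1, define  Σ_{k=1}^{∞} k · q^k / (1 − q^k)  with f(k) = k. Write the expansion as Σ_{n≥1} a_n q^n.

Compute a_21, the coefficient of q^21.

d|21:{1,3,7,21}  Σf=1+3+7+21=32

a_21 = 32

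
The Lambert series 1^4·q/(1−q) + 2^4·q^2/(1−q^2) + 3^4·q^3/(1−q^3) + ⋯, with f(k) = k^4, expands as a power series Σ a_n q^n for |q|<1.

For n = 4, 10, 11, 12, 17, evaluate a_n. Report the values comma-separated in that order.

273, 10642, 14642, 22386, 83522

n=4: 1·4 2·2 4·1  f→[1+16+256]=273
d|10:{1,2,5,10}  Σf=1+16+625+10000=10642
d|11:{1,11}  Σf=1+14641=14642
d|12:{12,6,4,3,2,1}  Σf=20736+1296+256+81+16+1=22386
n=17: 17·1 1·17  f→[83521+1]=83522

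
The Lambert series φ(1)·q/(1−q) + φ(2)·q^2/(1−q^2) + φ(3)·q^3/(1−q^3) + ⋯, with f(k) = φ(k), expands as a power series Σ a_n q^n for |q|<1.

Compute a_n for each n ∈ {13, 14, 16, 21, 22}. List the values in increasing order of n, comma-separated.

d|13:{13,1}  Σφ=12+1=13
n=14: 14·1 7·2 2·7 1·14  φ→[6+6+1+1]=14
q^16  k|16↦φ(k): 1:1 2:1 4:2 8:4 16:8  a_16=16
n=21: 21·1 7·3 3·7 1·21  φ→[12+6+2+1]=21
q^22  k|22↦φ(k): 22:10 11:10 2:1 1:1  a_22=22

13, 14, 16, 21, 22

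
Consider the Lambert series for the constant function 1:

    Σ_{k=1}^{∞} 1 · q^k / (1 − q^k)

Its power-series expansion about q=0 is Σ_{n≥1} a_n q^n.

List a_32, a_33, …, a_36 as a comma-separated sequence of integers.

q^32  k|32↦f(k): 32:1 16:1 8:1 4:1 2:1 1:1  a_32=6
d|33:{33,11,3,1}  Σf=1+1+1+1=4
[q^34] f(34)=1,f(17)=1,f(2)=1,f(1)=1 ⇒ 4
[q^35] f(1)=1,f(5)=1,f(7)=1,f(35)=1 ⇒ 4
n=36: 1·36 2·18 3·12 4·9 6·6 9·4 12·3 18·2 36·1  f→[1+1+1+1+1+1+1+1+1]=9

6, 4, 4, 4, 9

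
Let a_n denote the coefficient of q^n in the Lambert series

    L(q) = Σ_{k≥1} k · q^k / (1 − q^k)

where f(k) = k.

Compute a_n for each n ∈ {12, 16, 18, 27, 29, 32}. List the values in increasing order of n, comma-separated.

28, 31, 39, 40, 30, 63

d|12:{12,6,4,3,2,1}  Σf=12+6+4+3+2+1=28
n=16: 16·1 8·2 4·4 2·8 1·16  f→[16+8+4+2+1]=31
n=18: 1·18 2·9 3·6 6·3 9·2 18·1  f→[1+2+3+6+9+18]=39
q^27  k|27↦f(k): 1:1 3:3 9:9 27:27  a_27=40
[q^29] f(29)=29,f(1)=1 ⇒ 30
n=32: 1·32 2·16 4·8 8·4 16·2 32·1  f→[1+2+4+8+16+32]=63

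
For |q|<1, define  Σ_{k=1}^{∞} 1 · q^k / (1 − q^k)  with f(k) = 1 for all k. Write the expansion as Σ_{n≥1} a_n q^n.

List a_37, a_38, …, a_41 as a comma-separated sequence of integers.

2, 4, 4, 8, 2

n=37: 1·37 37·1  f→[1+1]=2
n=38: 1·38 2·19 19·2 38·1  f→[1+1+1+1]=4
n=39: 39·1 13·3 3·13 1·39  f→[1+1+1+1]=4
d|40:{1,2,4,5,8,10,20,40}  Σf=1+1+1+1+1+1+1+1=8
[q^41] f(1)=1,f(41)=1 ⇒ 2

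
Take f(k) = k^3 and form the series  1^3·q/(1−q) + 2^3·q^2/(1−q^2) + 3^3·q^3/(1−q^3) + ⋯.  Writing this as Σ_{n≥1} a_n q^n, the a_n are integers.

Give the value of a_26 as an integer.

a_26 = 19782

q^26  k|26↦f(k): 1:1 2:8 13:2197 26:17576  a_26=19782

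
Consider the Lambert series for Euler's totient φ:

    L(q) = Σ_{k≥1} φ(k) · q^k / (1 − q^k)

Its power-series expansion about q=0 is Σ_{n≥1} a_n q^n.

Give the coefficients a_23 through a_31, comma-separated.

q^23  k|23↦φ(k): 23:22 1:1  a_23=23
[q^24] φ(1)=1,φ(2)=1,φ(3)=2,φ(4)=2,φ(6)=2,φ(8)=4,φ(12)=4,φ(24)=8 ⇒ 24
n=25: 1·25 5·5 25·1  φ→[1+4+20]=25
[q^26] φ(1)=1,φ(2)=1,φ(13)=12,φ(26)=12 ⇒ 26
n=27: 1·27 3·9 9·3 27·1  φ→[1+2+6+18]=27
n=28: 1·28 2·14 4·7 7·4 14·2 28·1  φ→[1+1+2+6+6+12]=28
d|29:{1,29}  Σφ=1+28=29
q^30  k|30↦φ(k): 1:1 2:1 3:2 5:4 6:2 10:4 15:8 30:8  a_30=30
d|31:{1,31}  Σφ=1+30=31

23, 24, 25, 26, 27, 28, 29, 30, 31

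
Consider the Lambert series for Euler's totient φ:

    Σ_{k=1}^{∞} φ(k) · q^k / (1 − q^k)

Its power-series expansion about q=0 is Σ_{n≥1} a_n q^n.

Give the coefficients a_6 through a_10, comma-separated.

d|6:{1,2,3,6}  Σφ=1+1+2+2=6
q^7  k|7↦φ(k): 1:1 7:6  a_7=7
n=8: 1·8 2·4 4·2 8·1  φ→[1+1+2+4]=8
n=9: 1·9 3·3 9·1  φ→[1+2+6]=9
q^10  k|10↦φ(k): 10:4 5:4 2:1 1:1  a_10=10

6, 7, 8, 9, 10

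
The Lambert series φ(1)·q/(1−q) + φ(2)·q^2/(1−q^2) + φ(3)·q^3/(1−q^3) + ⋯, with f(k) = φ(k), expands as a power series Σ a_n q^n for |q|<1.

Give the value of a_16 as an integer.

d|16:{1,2,4,8,16}  Σφ=1+1+2+4+8=16

a_16 = 16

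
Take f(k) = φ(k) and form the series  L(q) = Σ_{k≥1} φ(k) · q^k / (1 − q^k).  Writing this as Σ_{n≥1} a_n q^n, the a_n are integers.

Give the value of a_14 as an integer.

[q^14] φ(1)=1,φ(2)=1,φ(7)=6,φ(14)=6 ⇒ 14

a_14 = 14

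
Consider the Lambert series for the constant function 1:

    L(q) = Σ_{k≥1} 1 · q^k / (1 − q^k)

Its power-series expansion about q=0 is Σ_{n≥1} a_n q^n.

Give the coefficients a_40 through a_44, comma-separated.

8, 2, 8, 2, 6

[q^40] f(40)=1,f(20)=1,f(10)=1,f(8)=1,f(5)=1,f(4)=1,f(2)=1,f(1)=1 ⇒ 8
d|41:{1,41}  Σf=1+1=2
[q^42] f(42)=1,f(21)=1,f(14)=1,f(7)=1,f(6)=1,f(3)=1,f(2)=1,f(1)=1 ⇒ 8
[q^43] f(43)=1,f(1)=1 ⇒ 2
[q^44] f(1)=1,f(2)=1,f(4)=1,f(11)=1,f(22)=1,f(44)=1 ⇒ 6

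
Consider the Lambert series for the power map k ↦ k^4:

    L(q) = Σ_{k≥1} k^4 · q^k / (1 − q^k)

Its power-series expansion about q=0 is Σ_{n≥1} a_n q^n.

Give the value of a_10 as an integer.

n=10: 1·10 2·5 5·2 10·1  f→[1+16+625+10000]=10642

a_10 = 10642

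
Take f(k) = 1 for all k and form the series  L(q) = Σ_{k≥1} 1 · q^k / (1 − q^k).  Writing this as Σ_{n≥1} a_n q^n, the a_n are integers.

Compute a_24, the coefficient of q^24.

a_24 = 8

n=24: 1·24 2·12 3·8 4·6 6·4 8·3 12·2 24·1  f→[1+1+1+1+1+1+1+1]=8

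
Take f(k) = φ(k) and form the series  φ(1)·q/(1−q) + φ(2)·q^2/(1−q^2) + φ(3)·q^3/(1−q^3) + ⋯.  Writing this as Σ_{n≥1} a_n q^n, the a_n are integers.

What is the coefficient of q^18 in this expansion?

q^18  k|18↦φ(k): 1:1 2:1 3:2 6:2 9:6 18:6  a_18=18

a_18 = 18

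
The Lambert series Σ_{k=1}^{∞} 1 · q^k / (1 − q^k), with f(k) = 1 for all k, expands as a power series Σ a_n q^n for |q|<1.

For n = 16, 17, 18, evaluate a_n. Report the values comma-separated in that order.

5, 2, 6

q^16  k|16↦f(k): 1:1 2:1 4:1 8:1 16:1  a_16=5
d|17:{17,1}  Σf=1+1=2
n=18: 1·18 2·9 3·6 6·3 9·2 18·1  f→[1+1+1+1+1+1]=6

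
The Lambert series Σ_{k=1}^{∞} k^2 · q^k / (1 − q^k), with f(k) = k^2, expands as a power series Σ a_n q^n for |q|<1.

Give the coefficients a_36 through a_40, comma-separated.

q^36  k|36↦f(k): 1:1 2:4 3:9 4:16 6:36 9:81 12:144 18:324 36:1296  a_36=1911
n=37: 37·1 1·37  f→[1369+1]=1370
q^38  k|38↦f(k): 1:1 2:4 19:361 38:1444  a_38=1810
[q^39] f(1)=1,f(3)=9,f(13)=169,f(39)=1521 ⇒ 1700
[q^40] f(40)=1600,f(20)=400,f(10)=100,f(8)=64,f(5)=25,f(4)=16,f(2)=4,f(1)=1 ⇒ 2210

1911, 1370, 1810, 1700, 2210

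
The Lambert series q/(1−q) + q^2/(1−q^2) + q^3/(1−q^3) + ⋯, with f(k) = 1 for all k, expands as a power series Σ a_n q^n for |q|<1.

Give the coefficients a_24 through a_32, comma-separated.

n=24: 24·1 12·2 8·3 6·4 4·6 3·8 2·12 1·24  f→[1+1+1+1+1+1+1+1]=8
q^25  k|25↦f(k): 1:1 5:1 25:1  a_25=3
n=26: 1·26 2·13 13·2 26·1  f→[1+1+1+1]=4
[q^27] f(1)=1,f(3)=1,f(9)=1,f(27)=1 ⇒ 4
q^28  k|28↦f(k): 1:1 2:1 4:1 7:1 14:1 28:1  a_28=6
q^29  k|29↦f(k): 1:1 29:1  a_29=2
d|30:{1,2,3,5,6,10,15,30}  Σf=1+1+1+1+1+1+1+1=8
[q^31] f(31)=1,f(1)=1 ⇒ 2
[q^32] f(1)=1,f(2)=1,f(4)=1,f(8)=1,f(16)=1,f(32)=1 ⇒ 6

8, 3, 4, 4, 6, 2, 8, 2, 6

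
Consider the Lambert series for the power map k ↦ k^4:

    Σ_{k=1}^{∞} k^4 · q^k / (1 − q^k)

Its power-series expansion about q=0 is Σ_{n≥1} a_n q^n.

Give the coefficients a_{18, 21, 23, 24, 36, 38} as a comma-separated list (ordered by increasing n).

112931, 196964, 279842, 358258, 1813539, 2215474

n=18: 18·1 9·2 6·3 3·6 2·9 1·18  f→[104976+6561+1296+81+16+1]=112931
[q^21] f(21)=194481,f(7)=2401,f(3)=81,f(1)=1 ⇒ 196964
n=23: 23·1 1·23  f→[279841+1]=279842
[q^24] f(24)=331776,f(12)=20736,f(8)=4096,f(6)=1296,f(4)=256,f(3)=81,f(2)=16,f(1)=1 ⇒ 358258
d|36:{36,18,12,9,6,4,3,2,1}  Σf=1679616+104976+20736+6561+1296+256+81+16+1=1813539
n=38: 1·38 2·19 19·2 38·1  f→[1+16+130321+2085136]=2215474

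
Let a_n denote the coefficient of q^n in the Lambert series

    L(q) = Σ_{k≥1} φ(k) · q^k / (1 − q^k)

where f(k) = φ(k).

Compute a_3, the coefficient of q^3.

d|3:{1,3}  Σφ=1+2=3

a_3 = 3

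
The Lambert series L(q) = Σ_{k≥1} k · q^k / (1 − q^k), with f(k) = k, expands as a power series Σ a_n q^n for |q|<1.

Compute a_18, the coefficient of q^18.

n=18: 1·18 2·9 3·6 6·3 9·2 18·1  f→[1+2+3+6+9+18]=39

a_18 = 39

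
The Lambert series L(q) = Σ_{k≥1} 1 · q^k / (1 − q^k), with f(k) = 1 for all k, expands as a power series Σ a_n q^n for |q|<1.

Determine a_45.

q^45  k|45↦f(k): 1:1 3:1 5:1 9:1 15:1 45:1  a_45=6

a_45 = 6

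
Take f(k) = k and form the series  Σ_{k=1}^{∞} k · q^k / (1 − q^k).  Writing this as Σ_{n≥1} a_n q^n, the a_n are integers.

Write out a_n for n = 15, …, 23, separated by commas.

24, 31, 18, 39, 20, 42, 32, 36, 24

n=15: 1·15 3·5 5·3 15·1  f→[1+3+5+15]=24
q^16  k|16↦f(k): 1:1 2:2 4:4 8:8 16:16  a_16=31
[q^17] f(17)=17,f(1)=1 ⇒ 18
d|18:{18,9,6,3,2,1}  Σf=18+9+6+3+2+1=39
[q^19] f(19)=19,f(1)=1 ⇒ 20
q^20  k|20↦f(k): 20:20 10:10 5:5 4:4 2:2 1:1  a_20=42
d|21:{21,7,3,1}  Σf=21+7+3+1=32
d|22:{22,11,2,1}  Σf=22+11+2+1=36
n=23: 23·1 1·23  f→[23+1]=24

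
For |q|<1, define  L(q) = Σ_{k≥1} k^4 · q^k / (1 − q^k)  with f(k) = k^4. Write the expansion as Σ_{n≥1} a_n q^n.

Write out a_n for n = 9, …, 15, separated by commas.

n=9: 1·9 3·3 9·1  f→[1+81+6561]=6643
d|10:{1,2,5,10}  Σf=1+16+625+10000=10642
[q^11] f(11)=14641,f(1)=1 ⇒ 14642
q^12  k|12↦f(k): 1:1 2:16 3:81 4:256 6:1296 12:20736  a_12=22386
d|13:{1,13}  Σf=1+28561=28562
n=14: 14·1 7·2 2·7 1·14  f→[38416+2401+16+1]=40834
q^15  k|15↦f(k): 15:50625 5:625 3:81 1:1  a_15=51332

6643, 10642, 14642, 22386, 28562, 40834, 51332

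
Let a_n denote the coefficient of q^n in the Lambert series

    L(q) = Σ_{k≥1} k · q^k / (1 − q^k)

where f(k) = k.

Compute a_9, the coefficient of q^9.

a_9 = 13

n=9: 1·9 3·3 9·1  f→[1+3+9]=13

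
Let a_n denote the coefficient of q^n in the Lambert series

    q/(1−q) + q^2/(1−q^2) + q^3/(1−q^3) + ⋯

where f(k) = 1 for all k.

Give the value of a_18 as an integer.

a_18 = 6

n=18: 18·1 9·2 6·3 3·6 2·9 1·18  f→[1+1+1+1+1+1]=6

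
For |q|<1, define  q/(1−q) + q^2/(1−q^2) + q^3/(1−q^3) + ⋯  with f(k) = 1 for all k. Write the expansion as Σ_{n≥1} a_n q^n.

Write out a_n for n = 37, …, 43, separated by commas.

q^37  k|37↦f(k): 1:1 37:1  a_37=2
[q^38] f(1)=1,f(2)=1,f(19)=1,f(38)=1 ⇒ 4
n=39: 1·39 3·13 13·3 39·1  f→[1+1+1+1]=4
q^40  k|40↦f(k): 1:1 2:1 4:1 5:1 8:1 10:1 20:1 40:1  a_40=8
n=41: 41·1 1·41  f→[1+1]=2
n=42: 1·42 2·21 3·14 6·7 7·6 14·3 21·2 42·1  f→[1+1+1+1+1+1+1+1]=8
n=43: 43·1 1·43  f→[1+1]=2

2, 4, 4, 8, 2, 8, 2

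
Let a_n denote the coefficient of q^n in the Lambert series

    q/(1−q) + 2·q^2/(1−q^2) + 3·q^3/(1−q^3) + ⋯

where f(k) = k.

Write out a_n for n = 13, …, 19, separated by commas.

14, 24, 24, 31, 18, 39, 20

n=13: 13·1 1·13  f→[13+1]=14
[q^14] f(14)=14,f(7)=7,f(2)=2,f(1)=1 ⇒ 24
d|15:{1,3,5,15}  Σf=1+3+5+15=24
q^16  k|16↦f(k): 16:16 8:8 4:4 2:2 1:1  a_16=31
n=17: 1·17 17·1  f→[1+17]=18
[q^18] f(1)=1,f(2)=2,f(3)=3,f(6)=6,f(9)=9,f(18)=18 ⇒ 39
n=19: 19·1 1·19  f→[19+1]=20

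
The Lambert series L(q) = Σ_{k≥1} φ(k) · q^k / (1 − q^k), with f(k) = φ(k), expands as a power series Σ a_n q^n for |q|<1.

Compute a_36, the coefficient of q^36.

d|36:{1,2,3,4,6,9,12,18,36}  Σφ=1+1+2+2+2+6+4+6+12=36

a_36 = 36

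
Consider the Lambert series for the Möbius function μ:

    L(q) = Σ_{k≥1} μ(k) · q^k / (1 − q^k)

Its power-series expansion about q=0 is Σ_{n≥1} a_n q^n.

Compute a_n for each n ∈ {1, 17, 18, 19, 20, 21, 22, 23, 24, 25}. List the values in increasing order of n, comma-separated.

n=1: 1·1  μ→[1]=1
n=17: 17·1 1·17  μ→[(-1)+1]=0
[q^18] μ(1)=1,μ(2)=-1,μ(3)=-1,μ(6)=1,μ(9)=0,μ(18)=0 ⇒ 0
d|19:{19,1}  Σμ=(-1)+1=0
n=20: 20·1 10·2 5·4 4·5 2·10 1·20  μ→[0+1+(-1)+0+(-1)+1]=0
q^21  k|21↦μ(k): 21:1 7:-1 3:-1 1:1  a_21=0
d|22:{22,11,2,1}  Σμ=1+(-1)+(-1)+1=0
n=23: 23·1 1·23  μ→[(-1)+1]=0
n=24: 1·24 2·12 3·8 4·6 6·4 8·3 12·2 24·1  μ→[1+(-1)+(-1)+0+1+0+0+0]=0
n=25: 1·25 5·5 25·1  μ→[1+(-1)+0]=0

1, 0, 0, 0, 0, 0, 0, 0, 0, 0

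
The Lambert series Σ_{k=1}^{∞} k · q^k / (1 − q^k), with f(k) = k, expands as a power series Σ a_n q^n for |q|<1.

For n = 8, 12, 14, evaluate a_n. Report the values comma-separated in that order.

d|8:{1,2,4,8}  Σf=1+2+4+8=15
d|12:{12,6,4,3,2,1}  Σf=12+6+4+3+2+1=28
q^14  k|14↦f(k): 1:1 2:2 7:7 14:14  a_14=24

15, 28, 24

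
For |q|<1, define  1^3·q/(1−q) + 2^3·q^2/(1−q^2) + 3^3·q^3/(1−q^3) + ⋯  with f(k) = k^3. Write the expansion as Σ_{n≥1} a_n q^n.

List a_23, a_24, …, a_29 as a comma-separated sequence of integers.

[q^23] f(1)=1,f(23)=12167 ⇒ 12168
q^24  k|24↦f(k): 24:13824 12:1728 8:512 6:216 4:64 3:27 2:8 1:1  a_24=16380
n=25: 1·25 5·5 25·1  f→[1+125+15625]=15751
[q^26] f(26)=17576,f(13)=2197,f(2)=8,f(1)=1 ⇒ 19782
d|27:{27,9,3,1}  Σf=19683+729+27+1=20440
[q^28] f(1)=1,f(2)=8,f(4)=64,f(7)=343,f(14)=2744,f(28)=21952 ⇒ 25112
d|29:{29,1}  Σf=24389+1=24390

12168, 16380, 15751, 19782, 20440, 25112, 24390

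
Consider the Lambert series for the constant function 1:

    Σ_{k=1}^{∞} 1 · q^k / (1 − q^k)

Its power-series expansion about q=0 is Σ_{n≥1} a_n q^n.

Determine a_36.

a_36 = 9

[q^36] f(36)=1,f(18)=1,f(12)=1,f(9)=1,f(6)=1,f(4)=1,f(3)=1,f(2)=1,f(1)=1 ⇒ 9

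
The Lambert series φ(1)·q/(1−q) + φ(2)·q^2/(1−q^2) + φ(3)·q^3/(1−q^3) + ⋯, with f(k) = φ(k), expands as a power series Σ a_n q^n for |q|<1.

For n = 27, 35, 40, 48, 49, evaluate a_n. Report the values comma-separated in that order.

[q^27] φ(27)=18,φ(9)=6,φ(3)=2,φ(1)=1 ⇒ 27
[q^35] φ(1)=1,φ(5)=4,φ(7)=6,φ(35)=24 ⇒ 35
[q^40] φ(1)=1,φ(2)=1,φ(4)=2,φ(5)=4,φ(8)=4,φ(10)=4,φ(20)=8,φ(40)=16 ⇒ 40
q^48  k|48↦φ(k): 1:1 2:1 3:2 4:2 6:2 8:4 12:4 16:8 24:8 48:16  a_48=48
[q^49] φ(1)=1,φ(7)=6,φ(49)=42 ⇒ 49

27, 35, 40, 48, 49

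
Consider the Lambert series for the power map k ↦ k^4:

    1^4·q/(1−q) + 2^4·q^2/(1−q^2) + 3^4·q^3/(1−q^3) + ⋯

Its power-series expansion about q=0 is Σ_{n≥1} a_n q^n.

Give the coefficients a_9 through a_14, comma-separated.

[q^9] f(1)=1,f(3)=81,f(9)=6561 ⇒ 6643
q^10  k|10↦f(k): 1:1 2:16 5:625 10:10000  a_10=10642
q^11  k|11↦f(k): 11:14641 1:1  a_11=14642
q^12  k|12↦f(k): 12:20736 6:1296 4:256 3:81 2:16 1:1  a_12=22386
d|13:{13,1}  Σf=28561+1=28562
q^14  k|14↦f(k): 14:38416 7:2401 2:16 1:1  a_14=40834

6643, 10642, 14642, 22386, 28562, 40834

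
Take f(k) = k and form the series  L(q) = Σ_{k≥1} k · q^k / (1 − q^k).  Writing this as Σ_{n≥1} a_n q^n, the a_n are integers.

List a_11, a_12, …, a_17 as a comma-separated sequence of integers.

q^11  k|11↦f(k): 1:1 11:11  a_11=12
d|12:{12,6,4,3,2,1}  Σf=12+6+4+3+2+1=28
n=13: 1·13 13·1  f→[1+13]=14
n=14: 14·1 7·2 2·7 1·14  f→[14+7+2+1]=24
[q^15] f(1)=1,f(3)=3,f(5)=5,f(15)=15 ⇒ 24
n=16: 16·1 8·2 4·4 2·8 1·16  f→[16+8+4+2+1]=31
q^17  k|17↦f(k): 17:17 1:1  a_17=18

12, 28, 14, 24, 24, 31, 18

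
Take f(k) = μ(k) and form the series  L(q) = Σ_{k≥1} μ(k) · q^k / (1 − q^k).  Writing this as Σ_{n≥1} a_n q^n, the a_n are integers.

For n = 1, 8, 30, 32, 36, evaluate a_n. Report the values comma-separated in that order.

1, 0, 0, 0, 0

q^1  k|1↦μ(k): 1:1  a_1=1
q^8  k|8↦μ(k): 1:1 2:-1 4:0 8:0  a_8=0
[q^30] μ(30)=-1,μ(15)=1,μ(10)=1,μ(6)=1,μ(5)=-1,μ(3)=-1,μ(2)=-1,μ(1)=1 ⇒ 0
d|32:{1,2,4,8,16,32}  Σμ=1+(-1)+0+0+0+0=0
[q^36] μ(1)=1,μ(2)=-1,μ(3)=-1,μ(4)=0,μ(6)=1,μ(9)=0,μ(12)=0,μ(18)=0,μ(36)=0 ⇒ 0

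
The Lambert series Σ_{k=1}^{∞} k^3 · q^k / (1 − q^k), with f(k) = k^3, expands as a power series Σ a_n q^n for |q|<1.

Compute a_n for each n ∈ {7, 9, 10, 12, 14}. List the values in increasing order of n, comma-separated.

344, 757, 1134, 2044, 3096

n=7: 7·1 1·7  f→[343+1]=344
d|9:{9,3,1}  Σf=729+27+1=757
n=10: 1·10 2·5 5·2 10·1  f→[1+8+125+1000]=1134
n=12: 1·12 2·6 3·4 4·3 6·2 12·1  f→[1+8+27+64+216+1728]=2044
n=14: 14·1 7·2 2·7 1·14  f→[2744+343+8+1]=3096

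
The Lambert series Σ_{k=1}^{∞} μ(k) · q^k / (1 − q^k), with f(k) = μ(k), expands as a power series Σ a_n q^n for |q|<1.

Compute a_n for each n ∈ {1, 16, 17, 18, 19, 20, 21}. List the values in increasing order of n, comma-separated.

[q^1] μ(1)=1 ⇒ 1
n=16: 1·16 2·8 4·4 8·2 16·1  μ→[1+(-1)+0+0+0]=0
q^17  k|17↦μ(k): 1:1 17:-1  a_17=0
n=18: 1·18 2·9 3·6 6·3 9·2 18·1  μ→[1+(-1)+(-1)+1+0+0]=0
q^19  k|19↦μ(k): 1:1 19:-1  a_19=0
d|20:{20,10,5,4,2,1}  Σμ=0+1+(-1)+0+(-1)+1=0
n=21: 21·1 7·3 3·7 1·21  μ→[1+(-1)+(-1)+1]=0

1, 0, 0, 0, 0, 0, 0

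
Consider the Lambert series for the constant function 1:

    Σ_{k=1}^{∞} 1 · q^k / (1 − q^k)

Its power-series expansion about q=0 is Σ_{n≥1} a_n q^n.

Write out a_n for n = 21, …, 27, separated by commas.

[q^21] f(1)=1,f(3)=1,f(7)=1,f(21)=1 ⇒ 4
q^22  k|22↦f(k): 22:1 11:1 2:1 1:1  a_22=4
[q^23] f(1)=1,f(23)=1 ⇒ 2
n=24: 1·24 2·12 3·8 4·6 6·4 8·3 12·2 24·1  f→[1+1+1+1+1+1+1+1]=8
q^25  k|25↦f(k): 25:1 5:1 1:1  a_25=3
[q^26] f(26)=1,f(13)=1,f(2)=1,f(1)=1 ⇒ 4
n=27: 27·1 9·3 3·9 1·27  f→[1+1+1+1]=4

4, 4, 2, 8, 3, 4, 4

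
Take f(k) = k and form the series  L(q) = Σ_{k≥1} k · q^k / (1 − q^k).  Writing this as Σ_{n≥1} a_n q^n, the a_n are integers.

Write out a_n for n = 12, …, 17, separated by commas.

d|12:{12,6,4,3,2,1}  Σf=12+6+4+3+2+1=28
d|13:{1,13}  Σf=1+13=14
d|14:{1,2,7,14}  Σf=1+2+7+14=24
q^15  k|15↦f(k): 1:1 3:3 5:5 15:15  a_15=24
n=16: 1·16 2·8 4·4 8·2 16·1  f→[1+2+4+8+16]=31
q^17  k|17↦f(k): 1:1 17:17  a_17=18

28, 14, 24, 24, 31, 18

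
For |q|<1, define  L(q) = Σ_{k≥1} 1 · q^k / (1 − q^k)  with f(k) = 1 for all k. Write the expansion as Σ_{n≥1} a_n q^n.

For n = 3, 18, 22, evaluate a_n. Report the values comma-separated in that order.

2, 6, 4

d|3:{1,3}  Σf=1+1=2
d|18:{1,2,3,6,9,18}  Σf=1+1+1+1+1+1=6
[q^22] f(1)=1,f(2)=1,f(11)=1,f(22)=1 ⇒ 4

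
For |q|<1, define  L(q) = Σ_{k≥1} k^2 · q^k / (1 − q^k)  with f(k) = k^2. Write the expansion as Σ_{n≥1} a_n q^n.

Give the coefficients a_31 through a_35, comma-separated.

d|31:{1,31}  Σf=1+961=962
q^32  k|32↦f(k): 1:1 2:4 4:16 8:64 16:256 32:1024  a_32=1365
d|33:{1,3,11,33}  Σf=1+9+121+1089=1220
[q^34] f(34)=1156,f(17)=289,f(2)=4,f(1)=1 ⇒ 1450
n=35: 1·35 5·7 7·5 35·1  f→[1+25+49+1225]=1300

962, 1365, 1220, 1450, 1300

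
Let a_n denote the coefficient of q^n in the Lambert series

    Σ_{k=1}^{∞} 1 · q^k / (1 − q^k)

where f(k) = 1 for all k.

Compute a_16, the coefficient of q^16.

a_16 = 5

[q^16] f(1)=1,f(2)=1,f(4)=1,f(8)=1,f(16)=1 ⇒ 5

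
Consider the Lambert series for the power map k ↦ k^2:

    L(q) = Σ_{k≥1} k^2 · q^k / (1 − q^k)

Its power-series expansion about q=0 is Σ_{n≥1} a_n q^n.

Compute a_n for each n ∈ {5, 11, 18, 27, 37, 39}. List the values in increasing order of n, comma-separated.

d|5:{5,1}  Σf=25+1=26
[q^11] f(11)=121,f(1)=1 ⇒ 122
q^18  k|18↦f(k): 18:324 9:81 6:36 3:9 2:4 1:1  a_18=455
[q^27] f(1)=1,f(3)=9,f(9)=81,f(27)=729 ⇒ 820
q^37  k|37↦f(k): 1:1 37:1369  a_37=1370
d|39:{1,3,13,39}  Σf=1+9+169+1521=1700

26, 122, 455, 820, 1370, 1700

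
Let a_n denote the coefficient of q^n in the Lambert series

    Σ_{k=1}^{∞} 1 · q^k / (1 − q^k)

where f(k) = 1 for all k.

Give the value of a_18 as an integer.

a_18 = 6

[q^18] f(18)=1,f(9)=1,f(6)=1,f(3)=1,f(2)=1,f(1)=1 ⇒ 6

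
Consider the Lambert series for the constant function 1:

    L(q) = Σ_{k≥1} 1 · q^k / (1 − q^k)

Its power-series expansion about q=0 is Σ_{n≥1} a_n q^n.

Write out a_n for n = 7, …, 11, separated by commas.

2, 4, 3, 4, 2

q^7  k|7↦f(k): 7:1 1:1  a_7=2
[q^8] f(8)=1,f(4)=1,f(2)=1,f(1)=1 ⇒ 4
d|9:{9,3,1}  Σf=1+1+1=3
[q^10] f(10)=1,f(5)=1,f(2)=1,f(1)=1 ⇒ 4
n=11: 1·11 11·1  f→[1+1]=2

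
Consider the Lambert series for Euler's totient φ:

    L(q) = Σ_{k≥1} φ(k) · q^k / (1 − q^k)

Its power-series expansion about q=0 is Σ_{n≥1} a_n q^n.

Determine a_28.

n=28: 1·28 2·14 4·7 7·4 14·2 28·1  φ→[1+1+2+6+6+12]=28

a_28 = 28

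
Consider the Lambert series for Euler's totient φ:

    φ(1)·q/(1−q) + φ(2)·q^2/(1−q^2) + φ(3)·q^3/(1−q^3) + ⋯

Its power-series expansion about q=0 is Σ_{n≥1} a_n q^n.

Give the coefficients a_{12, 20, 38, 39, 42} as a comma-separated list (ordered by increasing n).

q^12  k|12↦φ(k): 12:4 6:2 4:2 3:2 2:1 1:1  a_12=12
q^20  k|20↦φ(k): 1:1 2:1 4:2 5:4 10:4 20:8  a_20=20
n=38: 38·1 19·2 2·19 1·38  φ→[18+18+1+1]=38
n=39: 39·1 13·3 3·13 1·39  φ→[24+12+2+1]=39
n=42: 42·1 21·2 14·3 7·6 6·7 3·14 2·21 1·42  φ→[12+12+6+6+2+2+1+1]=42

12, 20, 38, 39, 42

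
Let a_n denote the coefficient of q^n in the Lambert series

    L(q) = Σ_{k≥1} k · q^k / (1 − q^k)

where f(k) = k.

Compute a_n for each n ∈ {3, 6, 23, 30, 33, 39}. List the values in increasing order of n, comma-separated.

[q^3] f(3)=3,f(1)=1 ⇒ 4
[q^6] f(1)=1,f(2)=2,f(3)=3,f(6)=6 ⇒ 12
n=23: 1·23 23·1  f→[1+23]=24
[q^30] f(30)=30,f(15)=15,f(10)=10,f(6)=6,f(5)=5,f(3)=3,f(2)=2,f(1)=1 ⇒ 72
[q^33] f(33)=33,f(11)=11,f(3)=3,f(1)=1 ⇒ 48
d|39:{39,13,3,1}  Σf=39+13+3+1=56

4, 12, 24, 72, 48, 56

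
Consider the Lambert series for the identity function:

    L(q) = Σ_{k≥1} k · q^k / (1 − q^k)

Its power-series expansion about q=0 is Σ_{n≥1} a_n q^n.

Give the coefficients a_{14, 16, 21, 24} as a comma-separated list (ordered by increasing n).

24, 31, 32, 60

q^14  k|14↦f(k): 1:1 2:2 7:7 14:14  a_14=24
n=16: 16·1 8·2 4·4 2·8 1·16  f→[16+8+4+2+1]=31
[q^21] f(21)=21,f(7)=7,f(3)=3,f(1)=1 ⇒ 32
n=24: 1·24 2·12 3·8 4·6 6·4 8·3 12·2 24·1  f→[1+2+3+4+6+8+12+24]=60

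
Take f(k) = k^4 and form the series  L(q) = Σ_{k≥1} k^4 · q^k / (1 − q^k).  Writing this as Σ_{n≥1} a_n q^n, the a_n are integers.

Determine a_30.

a_30 = 872644

[q^30] f(1)=1,f(2)=16,f(3)=81,f(5)=625,f(6)=1296,f(10)=10000,f(15)=50625,f(30)=810000 ⇒ 872644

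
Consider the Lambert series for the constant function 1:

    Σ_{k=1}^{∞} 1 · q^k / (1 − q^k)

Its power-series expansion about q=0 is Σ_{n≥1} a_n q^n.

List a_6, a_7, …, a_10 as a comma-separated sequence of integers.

4, 2, 4, 3, 4

[q^6] f(6)=1,f(3)=1,f(2)=1,f(1)=1 ⇒ 4
n=7: 7·1 1·7  f→[1+1]=2
q^8  k|8↦f(k): 1:1 2:1 4:1 8:1  a_8=4
q^9  k|9↦f(k): 9:1 3:1 1:1  a_9=3
q^10  k|10↦f(k): 10:1 5:1 2:1 1:1  a_10=4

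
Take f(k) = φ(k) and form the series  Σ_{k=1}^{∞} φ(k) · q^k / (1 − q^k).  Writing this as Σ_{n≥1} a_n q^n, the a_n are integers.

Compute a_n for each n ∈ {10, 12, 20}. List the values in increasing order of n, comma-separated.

[q^10] φ(10)=4,φ(5)=4,φ(2)=1,φ(1)=1 ⇒ 10
d|12:{1,2,3,4,6,12}  Σφ=1+1+2+2+2+4=12
[q^20] φ(20)=8,φ(10)=4,φ(5)=4,φ(4)=2,φ(2)=1,φ(1)=1 ⇒ 20

10, 12, 20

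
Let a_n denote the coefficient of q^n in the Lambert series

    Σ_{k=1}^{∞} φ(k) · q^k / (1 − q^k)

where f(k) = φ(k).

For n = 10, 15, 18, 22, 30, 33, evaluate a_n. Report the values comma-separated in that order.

d|10:{10,5,2,1}  Σφ=4+4+1+1=10
q^15  k|15↦φ(k): 1:1 3:2 5:4 15:8  a_15=15
[q^18] φ(18)=6,φ(9)=6,φ(6)=2,φ(3)=2,φ(2)=1,φ(1)=1 ⇒ 18
[q^22] φ(22)=10,φ(11)=10,φ(2)=1,φ(1)=1 ⇒ 22
d|30:{30,15,10,6,5,3,2,1}  Σφ=8+8+4+2+4+2+1+1=30
[q^33] φ(33)=20,φ(11)=10,φ(3)=2,φ(1)=1 ⇒ 33

10, 15, 18, 22, 30, 33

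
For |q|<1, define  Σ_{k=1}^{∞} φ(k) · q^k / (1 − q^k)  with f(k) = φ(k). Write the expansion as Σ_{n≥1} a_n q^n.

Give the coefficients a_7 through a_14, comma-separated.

n=7: 7·1 1·7  φ→[6+1]=7
[q^8] φ(8)=4,φ(4)=2,φ(2)=1,φ(1)=1 ⇒ 8
d|9:{1,3,9}  Σφ=1+2+6=9
n=10: 10·1 5·2 2·5 1·10  φ→[4+4+1+1]=10
q^11  k|11↦φ(k): 1:1 11:10  a_11=11
q^12  k|12↦φ(k): 1:1 2:1 3:2 4:2 6:2 12:4  a_12=12
[q^13] φ(1)=1,φ(13)=12 ⇒ 13
d|14:{14,7,2,1}  Σφ=6+6+1+1=14

7, 8, 9, 10, 11, 12, 13, 14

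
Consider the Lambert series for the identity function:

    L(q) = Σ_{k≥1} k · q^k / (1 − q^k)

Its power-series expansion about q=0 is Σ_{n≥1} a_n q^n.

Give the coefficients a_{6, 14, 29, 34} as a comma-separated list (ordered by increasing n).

12, 24, 30, 54

n=6: 1·6 2·3 3·2 6·1  f→[1+2+3+6]=12
n=14: 1·14 2·7 7·2 14·1  f→[1+2+7+14]=24
[q^29] f(1)=1,f(29)=29 ⇒ 30
q^34  k|34↦f(k): 1:1 2:2 17:17 34:34  a_34=54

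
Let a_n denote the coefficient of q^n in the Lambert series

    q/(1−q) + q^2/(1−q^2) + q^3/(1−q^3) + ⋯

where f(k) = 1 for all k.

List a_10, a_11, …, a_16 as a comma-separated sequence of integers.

4, 2, 6, 2, 4, 4, 5

n=10: 10·1 5·2 2·5 1·10  f→[1+1+1+1]=4
n=11: 1·11 11·1  f→[1+1]=2
q^12  k|12↦f(k): 12:1 6:1 4:1 3:1 2:1 1:1  a_12=6
d|13:{13,1}  Σf=1+1=2
n=14: 14·1 7·2 2·7 1·14  f→[1+1+1+1]=4
q^15  k|15↦f(k): 1:1 3:1 5:1 15:1  a_15=4
n=16: 16·1 8·2 4·4 2·8 1·16  f→[1+1+1+1+1]=5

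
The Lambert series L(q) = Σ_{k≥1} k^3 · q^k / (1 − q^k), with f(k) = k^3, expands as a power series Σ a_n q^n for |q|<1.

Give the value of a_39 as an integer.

a_39 = 61544

[q^39] f(39)=59319,f(13)=2197,f(3)=27,f(1)=1 ⇒ 61544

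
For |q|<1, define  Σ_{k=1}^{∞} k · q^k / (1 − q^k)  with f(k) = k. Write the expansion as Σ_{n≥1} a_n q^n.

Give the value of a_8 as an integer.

q^8  k|8↦f(k): 1:1 2:2 4:4 8:8  a_8=15

a_8 = 15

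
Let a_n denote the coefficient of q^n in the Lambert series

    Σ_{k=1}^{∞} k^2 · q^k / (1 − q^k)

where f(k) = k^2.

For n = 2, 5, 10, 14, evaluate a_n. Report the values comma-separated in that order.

q^2  k|2↦f(k): 1:1 2:4  a_2=5
[q^5] f(1)=1,f(5)=25 ⇒ 26
d|10:{10,5,2,1}  Σf=100+25+4+1=130
d|14:{1,2,7,14}  Σf=1+4+49+196=250

5, 26, 130, 250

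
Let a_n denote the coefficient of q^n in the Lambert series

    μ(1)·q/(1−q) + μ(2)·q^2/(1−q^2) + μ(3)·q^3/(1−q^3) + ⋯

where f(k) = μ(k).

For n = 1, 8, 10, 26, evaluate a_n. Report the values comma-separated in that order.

1, 0, 0, 0

d|1:{1}  Σμ=1=1
n=8: 1·8 2·4 4·2 8·1  μ→[1+(-1)+0+0]=0
n=10: 1·10 2·5 5·2 10·1  μ→[1+(-1)+(-1)+1]=0
n=26: 1·26 2·13 13·2 26·1  μ→[1+(-1)+(-1)+1]=0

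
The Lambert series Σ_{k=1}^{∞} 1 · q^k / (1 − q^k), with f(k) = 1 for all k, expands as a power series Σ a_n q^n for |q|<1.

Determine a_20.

a_20 = 6

[q^20] f(1)=1,f(2)=1,f(4)=1,f(5)=1,f(10)=1,f(20)=1 ⇒ 6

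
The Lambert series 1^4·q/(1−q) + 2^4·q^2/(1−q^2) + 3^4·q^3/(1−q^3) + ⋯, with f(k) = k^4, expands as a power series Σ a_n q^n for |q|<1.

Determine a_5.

q^5  k|5↦f(k): 1:1 5:625  a_5=626

a_5 = 626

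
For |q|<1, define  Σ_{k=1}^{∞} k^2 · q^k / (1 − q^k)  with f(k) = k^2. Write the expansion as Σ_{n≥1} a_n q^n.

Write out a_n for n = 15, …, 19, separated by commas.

d|15:{15,5,3,1}  Σf=225+25+9+1=260
n=16: 16·1 8·2 4·4 2·8 1·16  f→[256+64+16+4+1]=341
q^17  k|17↦f(k): 17:289 1:1  a_17=290
d|18:{18,9,6,3,2,1}  Σf=324+81+36+9+4+1=455
q^19  k|19↦f(k): 1:1 19:361  a_19=362

260, 341, 290, 455, 362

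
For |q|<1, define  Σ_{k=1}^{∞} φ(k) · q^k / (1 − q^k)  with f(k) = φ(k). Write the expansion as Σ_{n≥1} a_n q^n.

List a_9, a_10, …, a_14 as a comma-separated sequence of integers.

d|9:{1,3,9}  Σφ=1+2+6=9
[q^10] φ(10)=4,φ(5)=4,φ(2)=1,φ(1)=1 ⇒ 10
d|11:{11,1}  Σφ=10+1=11
n=12: 1·12 2·6 3·4 4·3 6·2 12·1  φ→[1+1+2+2+2+4]=12
[q^13] φ(1)=1,φ(13)=12 ⇒ 13
n=14: 1·14 2·7 7·2 14·1  φ→[1+1+6+6]=14

9, 10, 11, 12, 13, 14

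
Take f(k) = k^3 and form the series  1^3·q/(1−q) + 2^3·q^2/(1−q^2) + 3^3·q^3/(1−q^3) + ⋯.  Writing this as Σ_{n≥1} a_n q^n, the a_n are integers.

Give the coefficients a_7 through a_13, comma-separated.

n=7: 1·7 7·1  f→[1+343]=344
q^8  k|8↦f(k): 1:1 2:8 4:64 8:512  a_8=585
[q^9] f(1)=1,f(3)=27,f(9)=729 ⇒ 757
n=10: 1·10 2·5 5·2 10·1  f→[1+8+125+1000]=1134
d|11:{11,1}  Σf=1331+1=1332
q^12  k|12↦f(k): 12:1728 6:216 4:64 3:27 2:8 1:1  a_12=2044
d|13:{13,1}  Σf=2197+1=2198

344, 585, 757, 1134, 1332, 2044, 2198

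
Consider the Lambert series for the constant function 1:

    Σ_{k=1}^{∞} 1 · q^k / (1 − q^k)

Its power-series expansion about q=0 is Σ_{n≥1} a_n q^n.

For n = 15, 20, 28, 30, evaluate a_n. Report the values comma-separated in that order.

4, 6, 6, 8

d|15:{15,5,3,1}  Σf=1+1+1+1=4
d|20:{1,2,4,5,10,20}  Σf=1+1+1+1+1+1=6
d|28:{28,14,7,4,2,1}  Σf=1+1+1+1+1+1=6
q^30  k|30↦f(k): 30:1 15:1 10:1 6:1 5:1 3:1 2:1 1:1  a_30=8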